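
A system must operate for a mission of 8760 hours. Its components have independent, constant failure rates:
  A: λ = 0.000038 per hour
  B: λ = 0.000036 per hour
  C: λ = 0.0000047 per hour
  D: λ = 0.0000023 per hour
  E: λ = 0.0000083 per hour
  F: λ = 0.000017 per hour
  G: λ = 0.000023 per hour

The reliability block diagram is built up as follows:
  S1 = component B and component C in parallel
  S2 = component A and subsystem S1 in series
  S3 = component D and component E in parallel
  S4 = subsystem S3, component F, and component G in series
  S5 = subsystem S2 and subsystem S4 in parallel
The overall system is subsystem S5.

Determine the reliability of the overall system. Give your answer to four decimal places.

R(A) = exp(−0.000038 × 8760) = 0.716856
R(B) = exp(−0.000036 × 8760) = 0.729526
R(C) = exp(−0.0000047 × 8760) = 0.959664
R(D) = exp(−0.0000023 × 8760) = 0.980054
R(E) = exp(−0.0000083 × 8760) = 0.929872
R(F) = exp(−0.000017 × 8760) = 0.861638
R(G) = exp(−0.000023 × 8760) = 0.817520
Parallel (B and C): 1 − (1 − 0.729526)(1 − 0.959664) = 0.989090
Series (A and [0.989090]): 0.716856 × 0.989090 = 0.709035
Parallel (D and E): 1 − (1 − 0.980054)(1 − 0.929872) = 0.998601
Series ([0.998601], F, and G): 0.998601 × 0.861638 × 0.817520 = 0.703421
Parallel ([0.709035] and [0.703421]): 1 − (1 − 0.709035)(1 − 0.703421) = 0.9137

0.9137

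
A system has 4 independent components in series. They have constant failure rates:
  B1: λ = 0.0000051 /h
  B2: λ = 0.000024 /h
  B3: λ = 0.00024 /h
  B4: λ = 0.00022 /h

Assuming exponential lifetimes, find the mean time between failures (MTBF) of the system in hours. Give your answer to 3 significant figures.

Series of exponential components: λ_sys = Σ λ_i
λ_sys = 0.0000051 + 0.000024 + 0.00024 + 0.00022 = 4.8910e-04 /h
MTBF = 1 / λ_sys = 2040 h

2040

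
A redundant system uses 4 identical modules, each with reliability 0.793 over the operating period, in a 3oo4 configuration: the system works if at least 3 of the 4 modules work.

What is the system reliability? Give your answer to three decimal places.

R = Σ_{i=3}^{4} C(4,i) p^i (1−p)^{4−i} with p = 0.793
C(4,3)·0.793^3·0.207^1 = 0.41290
C(4,4)·0.793^4·0.207^0 = 0.39545
Sum = 0.808

0.808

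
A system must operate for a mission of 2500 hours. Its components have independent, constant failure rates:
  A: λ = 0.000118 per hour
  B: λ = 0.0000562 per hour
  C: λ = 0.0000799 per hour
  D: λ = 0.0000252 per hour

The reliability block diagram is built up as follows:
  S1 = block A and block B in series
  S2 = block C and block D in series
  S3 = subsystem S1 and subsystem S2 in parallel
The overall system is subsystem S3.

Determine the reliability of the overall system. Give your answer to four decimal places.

0.9184

R(A) = exp(−0.000118 × 2500) = 0.744532
R(B) = exp(−0.0000562 × 2500) = 0.868924
R(C) = exp(−0.0000799 × 2500) = 0.818935
R(D) = exp(−0.0000252 × 2500) = 0.938943
Series (A and B): 0.744532 × 0.868924 = 0.646942
Series (C and D): 0.818935 × 0.938943 = 0.768933
Parallel ([0.646942] and [0.768933]): 1 − (1 − 0.646942)(1 − 0.768933) = 0.9184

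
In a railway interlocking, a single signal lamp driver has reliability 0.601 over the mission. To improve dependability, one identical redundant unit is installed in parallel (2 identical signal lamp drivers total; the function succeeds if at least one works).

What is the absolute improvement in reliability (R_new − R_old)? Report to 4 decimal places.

R_before = 0.601
R_after = 1 − (1 − 0.601)^2 = 0.8408
ΔR = 0.8408 − 0.601 = 0.2398

0.2398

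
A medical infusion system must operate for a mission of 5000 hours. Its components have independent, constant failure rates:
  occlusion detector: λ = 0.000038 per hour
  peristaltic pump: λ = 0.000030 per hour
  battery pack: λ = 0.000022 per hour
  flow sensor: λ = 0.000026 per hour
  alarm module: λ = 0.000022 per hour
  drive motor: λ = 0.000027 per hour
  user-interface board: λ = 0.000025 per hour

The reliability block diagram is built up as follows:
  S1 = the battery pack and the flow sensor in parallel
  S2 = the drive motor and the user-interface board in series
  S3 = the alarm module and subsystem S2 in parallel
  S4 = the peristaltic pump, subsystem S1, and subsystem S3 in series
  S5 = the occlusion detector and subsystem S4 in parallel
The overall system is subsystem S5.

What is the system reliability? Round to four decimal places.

R(occlusion detector) = exp(−0.000038 × 5000) = 0.826959
R(peristaltic pump) = exp(−0.000030 × 5000) = 0.860708
R(battery pack) = exp(−0.000022 × 5000) = 0.895834
R(flow sensor) = exp(−0.000026 × 5000) = 0.878095
R(alarm module) = exp(−0.000022 × 5000) = 0.895834
R(drive motor) = exp(−0.000027 × 5000) = 0.873716
R(user-interface board) = exp(−0.000025 × 5000) = 0.882497
Parallel (battery pack and flow sensor): 1 − (1 − 0.895834)(1 − 0.878095) = 0.987302
Series (drive motor and user-interface board): 0.873716 × 0.882497 = 0.771052
Parallel (alarm module and [0.771052]): 1 − (1 − 0.895834)(1 − 0.771052) = 0.976151
Series (peristaltic pump, [0.987302], and [0.976151]): 0.860708 × 0.987302 × 0.976151 = 0.829512
Parallel (occlusion detector and [0.829512]): 1 − (1 − 0.826959)(1 − 0.829512) = 0.9705

0.9705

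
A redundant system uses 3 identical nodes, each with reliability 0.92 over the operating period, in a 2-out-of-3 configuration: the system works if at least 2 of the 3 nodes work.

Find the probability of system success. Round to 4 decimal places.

0.9818

R = Σ_{i=2}^{3} C(3,i) p^i (1−p)^{3−i} with p = 0.92
C(3,2)·0.92^2·0.08^1 = 0.203136
C(3,3)·0.92^3·0.08^0 = 0.778688
Sum = 0.9818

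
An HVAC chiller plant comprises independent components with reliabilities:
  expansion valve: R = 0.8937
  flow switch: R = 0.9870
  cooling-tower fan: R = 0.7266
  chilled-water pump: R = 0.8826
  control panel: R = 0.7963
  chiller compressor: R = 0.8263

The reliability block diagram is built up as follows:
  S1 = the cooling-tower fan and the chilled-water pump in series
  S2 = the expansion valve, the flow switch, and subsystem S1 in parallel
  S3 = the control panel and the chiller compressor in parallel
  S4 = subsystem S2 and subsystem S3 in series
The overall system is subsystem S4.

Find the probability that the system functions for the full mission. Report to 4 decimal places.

Series (cooling-tower fan and chilled-water pump): 0.726600 × 0.882600 = 0.641297
Parallel (expansion valve, flow switch, and [0.641297]): 1 − (1 − 0.893700)(1 − 0.987000)(1 − 0.641297) = 0.999504
Parallel (control panel and chiller compressor): 1 − (1 − 0.796300)(1 − 0.826300) = 0.964617
Series ([0.999504] and [0.964617]): 0.999504 × 0.964617 = 0.9641

0.9641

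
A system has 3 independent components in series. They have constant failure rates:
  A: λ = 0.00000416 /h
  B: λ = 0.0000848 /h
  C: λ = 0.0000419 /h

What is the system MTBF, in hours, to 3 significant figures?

Series of exponential components: λ_sys = Σ λ_i
λ_sys = 0.00000416 + 0.0000848 + 0.0000419 = 1.3086e-04 /h
MTBF = 1 / λ_sys = 7640 h

7640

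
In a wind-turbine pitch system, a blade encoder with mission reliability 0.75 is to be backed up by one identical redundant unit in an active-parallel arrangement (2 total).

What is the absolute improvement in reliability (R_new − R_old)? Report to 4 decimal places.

0.1875

R_before = 0.75
R_after = 1 − (1 − 0.75)^2 = 0.9375
ΔR = 0.9375 − 0.75 = 0.1875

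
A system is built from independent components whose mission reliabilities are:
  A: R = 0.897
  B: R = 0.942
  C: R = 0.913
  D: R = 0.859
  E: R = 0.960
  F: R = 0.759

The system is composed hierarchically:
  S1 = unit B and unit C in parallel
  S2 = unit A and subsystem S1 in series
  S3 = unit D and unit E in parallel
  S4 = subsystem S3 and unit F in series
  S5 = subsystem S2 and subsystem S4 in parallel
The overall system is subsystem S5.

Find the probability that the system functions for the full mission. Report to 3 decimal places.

Parallel (B and C): 1 − (1 − 0.94200)(1 − 0.91300) = 0.99495
Series (A and [0.99495]): 0.89700 × 0.99495 = 0.89247
Parallel (D and E): 1 − (1 − 0.85900)(1 − 0.96000) = 0.99436
Series ([0.99436] and F): 0.99436 × 0.75900 = 0.75472
Parallel ([0.89247] and [0.75472]): 1 − (1 − 0.89247)(1 − 0.75472) = 0.974

0.974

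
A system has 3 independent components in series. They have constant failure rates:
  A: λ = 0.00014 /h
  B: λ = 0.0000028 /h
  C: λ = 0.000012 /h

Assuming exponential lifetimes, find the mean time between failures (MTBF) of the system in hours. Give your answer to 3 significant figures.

6460

Series of exponential components: λ_sys = Σ λ_i
λ_sys = 0.00014 + 0.0000028 + 0.000012 = 1.5480e-04 /h
MTBF = 1 / λ_sys = 6460 h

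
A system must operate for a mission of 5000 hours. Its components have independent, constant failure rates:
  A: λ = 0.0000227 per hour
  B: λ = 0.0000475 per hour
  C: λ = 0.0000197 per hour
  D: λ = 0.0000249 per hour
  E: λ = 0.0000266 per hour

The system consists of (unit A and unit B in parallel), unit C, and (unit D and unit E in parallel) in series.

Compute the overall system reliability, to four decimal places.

0.8727

R(A) = exp(−0.0000227 × 5000) = 0.892704
R(B) = exp(−0.0000475 × 5000) = 0.788597
R(C) = exp(−0.0000197 × 5000) = 0.906196
R(D) = exp(−0.0000249 × 5000) = 0.882938
R(E) = exp(−0.0000266 × 5000) = 0.875465
Parallel (A and B): 1 − (1 − 0.892704)(1 − 0.788597) = 0.977317
Parallel (D and E): 1 − (1 − 0.882938)(1 − 0.875465) = 0.985422
Series ([0.977317], C, and [0.985422]): 0.977317 × 0.906196 × 0.985422 = 0.8727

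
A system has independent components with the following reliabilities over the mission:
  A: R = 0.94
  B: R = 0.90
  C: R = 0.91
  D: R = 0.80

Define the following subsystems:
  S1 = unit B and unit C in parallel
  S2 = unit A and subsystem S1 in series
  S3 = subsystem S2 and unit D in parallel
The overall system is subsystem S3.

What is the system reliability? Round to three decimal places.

Parallel (B and C): 1 − (1 − 0.90000)(1 − 0.91000) = 0.99100
Series (A and [0.99100]): 0.94000 × 0.99100 = 0.93154
Parallel ([0.93154] and D): 1 − (1 − 0.93154)(1 − 0.80000) = 0.986

0.986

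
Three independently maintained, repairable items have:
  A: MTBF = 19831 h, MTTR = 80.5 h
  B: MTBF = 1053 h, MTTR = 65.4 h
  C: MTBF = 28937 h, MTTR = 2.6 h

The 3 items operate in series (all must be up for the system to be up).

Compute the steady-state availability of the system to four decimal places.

0.9376

A(A) = MTBF/(MTBF+MTTR) = 19831/(19831+80.5) = 0.995957
A(B) = MTBF/(MTBF+MTTR) = 1053/(1053+65.4) = 0.941524
A(C) = MTBF/(MTBF+MTTR) = 28937/(28937+2.6) = 0.999910
Series availability: 0.995957 × 0.941524 × 0.999910 = 0.9376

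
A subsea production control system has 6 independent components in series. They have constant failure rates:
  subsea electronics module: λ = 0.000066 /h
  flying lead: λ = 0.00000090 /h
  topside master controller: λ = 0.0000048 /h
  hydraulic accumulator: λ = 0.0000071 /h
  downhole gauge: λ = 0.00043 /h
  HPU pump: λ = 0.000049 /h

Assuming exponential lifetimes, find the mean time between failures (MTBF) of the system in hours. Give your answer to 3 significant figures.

1790

Series of exponential components: λ_sys = Σ λ_i
λ_sys = 0.000066 + 0.00000090 + 0.0000048 + 0.0000071 + 0.00043 + 0.000049 = 5.5780e-04 /h
MTBF = 1 / λ_sys = 1790 h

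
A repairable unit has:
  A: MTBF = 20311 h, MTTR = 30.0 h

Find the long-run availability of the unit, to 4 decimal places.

A(A) = MTBF/(MTBF+MTTR) = 20311/(20311+30.0) = 0.9985

0.9985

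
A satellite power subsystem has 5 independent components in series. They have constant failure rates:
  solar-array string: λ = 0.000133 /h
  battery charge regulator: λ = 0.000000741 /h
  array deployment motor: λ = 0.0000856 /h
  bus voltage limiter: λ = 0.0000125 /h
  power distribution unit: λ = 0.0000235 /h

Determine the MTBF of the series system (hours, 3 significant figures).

Series of exponential components: λ_sys = Σ λ_i
λ_sys = 0.000133 + 0.000000741 + 0.0000856 + 0.0000125 + 0.0000235 = 2.5534e-04 /h
MTBF = 1 / λ_sys = 3920 h

3920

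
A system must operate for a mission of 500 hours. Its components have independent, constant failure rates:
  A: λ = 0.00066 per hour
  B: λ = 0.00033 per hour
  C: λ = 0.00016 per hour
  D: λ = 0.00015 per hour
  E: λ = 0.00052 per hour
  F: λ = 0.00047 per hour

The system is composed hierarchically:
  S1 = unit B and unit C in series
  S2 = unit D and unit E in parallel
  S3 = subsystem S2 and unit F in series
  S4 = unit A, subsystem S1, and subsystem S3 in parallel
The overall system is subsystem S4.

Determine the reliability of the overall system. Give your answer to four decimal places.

R(A) = exp(−0.00066 × 500) = 0.718924
R(B) = exp(−0.00033 × 500) = 0.847894
R(C) = exp(−0.00016 × 500) = 0.923116
R(D) = exp(−0.00015 × 500) = 0.927743
R(E) = exp(−0.00052 × 500) = 0.771052
R(F) = exp(−0.00047 × 500) = 0.790571
Series (B and C): 0.847894 × 0.923116 = 0.782705
Parallel (D and E): 1 − (1 − 0.927743)(1 − 0.771052) = 0.983457
Series ([0.983457] and F): 0.983457 × 0.790571 = 0.777493
Parallel (A, [0.782705], and [0.777493]): 1 − (1 − 0.718924)(1 − 0.782705)(1 − 0.777493) = 0.9864

0.9864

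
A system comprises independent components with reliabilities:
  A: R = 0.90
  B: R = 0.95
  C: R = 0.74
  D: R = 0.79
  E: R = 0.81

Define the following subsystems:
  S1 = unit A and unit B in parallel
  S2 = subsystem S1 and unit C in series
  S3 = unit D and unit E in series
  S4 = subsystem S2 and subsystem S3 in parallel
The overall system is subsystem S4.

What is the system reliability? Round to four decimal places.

0.9050

Parallel (A and B): 1 − (1 − 0.900000)(1 − 0.950000) = 0.995000
Series ([0.995000] and C): 0.995000 × 0.740000 = 0.736300
Series (D and E): 0.790000 × 0.810000 = 0.639900
Parallel ([0.736300] and [0.639900]): 1 − (1 − 0.736300)(1 − 0.639900) = 0.9050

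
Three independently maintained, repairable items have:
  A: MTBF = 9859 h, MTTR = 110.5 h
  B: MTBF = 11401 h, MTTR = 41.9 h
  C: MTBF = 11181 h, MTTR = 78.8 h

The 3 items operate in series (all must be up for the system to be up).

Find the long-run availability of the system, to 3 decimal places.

A(A) = MTBF/(MTBF+MTTR) = 9859/(9859+110.5) = 0.988916
A(B) = MTBF/(MTBF+MTTR) = 11401/(11401+41.9) = 0.996338
A(C) = MTBF/(MTBF+MTTR) = 11181/(11181+78.8) = 0.993002
Series availability: 0.988916 × 0.996338 × 0.993002 = 0.978

0.978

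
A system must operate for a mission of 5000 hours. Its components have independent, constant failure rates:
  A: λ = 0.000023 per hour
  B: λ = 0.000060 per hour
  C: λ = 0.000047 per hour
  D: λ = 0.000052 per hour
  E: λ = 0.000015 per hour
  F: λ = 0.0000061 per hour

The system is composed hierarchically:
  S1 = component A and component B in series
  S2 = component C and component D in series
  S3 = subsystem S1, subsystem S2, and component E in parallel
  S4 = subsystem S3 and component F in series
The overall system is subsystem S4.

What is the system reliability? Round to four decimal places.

0.9607

R(A) = exp(−0.000023 × 5000) = 0.891366
R(B) = exp(−0.000060 × 5000) = 0.740818
R(C) = exp(−0.000047 × 5000) = 0.790571
R(D) = exp(−0.000052 × 5000) = 0.771052
R(E) = exp(−0.000015 × 5000) = 0.927743
R(F) = exp(−0.0000061 × 5000) = 0.969960
Series (A and B): 0.891366 × 0.740818 = 0.660340
Series (C and D): 0.790571 × 0.771052 = 0.609571
Parallel ([0.660340], [0.609571], and E): 1 − (1 − 0.660340)(1 − 0.609571)(1 − 0.927743) = 0.990418
Series ([0.990418] and F): 0.990418 × 0.969960 = 0.9607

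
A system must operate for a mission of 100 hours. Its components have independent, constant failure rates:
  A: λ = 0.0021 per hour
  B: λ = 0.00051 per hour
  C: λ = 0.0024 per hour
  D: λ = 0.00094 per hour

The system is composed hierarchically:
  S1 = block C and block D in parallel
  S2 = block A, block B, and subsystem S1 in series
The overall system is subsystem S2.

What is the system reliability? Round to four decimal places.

R(A) = exp(−0.0021 × 100) = 0.810584
R(B) = exp(−0.00051 × 100) = 0.950279
R(C) = exp(−0.0024 × 100) = 0.786628
R(D) = exp(−0.00094 × 100) = 0.910283
Parallel (C and D): 1 − (1 − 0.786628)(1 − 0.910283) = 0.980857
Series (A, B, and [0.980857]): 0.810584 × 0.950279 × 0.980857 = 0.7555

0.7555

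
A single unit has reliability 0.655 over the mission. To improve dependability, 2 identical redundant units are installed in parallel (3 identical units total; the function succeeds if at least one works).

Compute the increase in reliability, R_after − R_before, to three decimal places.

0.304

R_before = 0.655
R_after = 1 − (1 − 0.655)^3 = 0.959
ΔR = 0.959 − 0.655 = 0.304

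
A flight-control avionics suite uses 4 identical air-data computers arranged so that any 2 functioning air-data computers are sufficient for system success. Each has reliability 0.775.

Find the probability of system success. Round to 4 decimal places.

0.9621

R = Σ_{i=2}^{4} C(4,i) p^i (1−p)^{4−i} with p = 0.775
C(4,2)·0.775^2·0.225^2 = 0.182440
C(4,3)·0.775^3·0.225^1 = 0.418936
C(4,4)·0.775^4·0.225^0 = 0.360750
Sum = 0.9621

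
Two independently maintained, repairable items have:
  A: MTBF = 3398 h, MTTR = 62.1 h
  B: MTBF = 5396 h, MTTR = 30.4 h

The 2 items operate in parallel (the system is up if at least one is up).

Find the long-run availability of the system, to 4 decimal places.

A(A) = MTBF/(MTBF+MTTR) = 3398/(3398+62.1) = 0.982053
A(B) = MTBF/(MTBF+MTTR) = 5396/(5396+30.4) = 0.994398
Parallel availability: 1 − (1 − 0.982053)(1 − 0.994398) = 0.9999

0.9999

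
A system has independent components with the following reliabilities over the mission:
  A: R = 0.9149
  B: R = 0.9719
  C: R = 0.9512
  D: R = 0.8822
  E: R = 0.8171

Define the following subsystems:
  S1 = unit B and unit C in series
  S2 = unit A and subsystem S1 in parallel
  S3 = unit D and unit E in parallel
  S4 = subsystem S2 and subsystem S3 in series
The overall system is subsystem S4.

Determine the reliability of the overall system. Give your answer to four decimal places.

Series (B and C): 0.971900 × 0.951200 = 0.924471
Parallel (A and [0.924471]): 1 − (1 − 0.914900)(1 − 0.924471) = 0.993572
Parallel (D and E): 1 − (1 − 0.882200)(1 − 0.817100) = 0.978454
Series ([0.993572] and [0.978454]): 0.993572 × 0.978454 = 0.9722

0.9722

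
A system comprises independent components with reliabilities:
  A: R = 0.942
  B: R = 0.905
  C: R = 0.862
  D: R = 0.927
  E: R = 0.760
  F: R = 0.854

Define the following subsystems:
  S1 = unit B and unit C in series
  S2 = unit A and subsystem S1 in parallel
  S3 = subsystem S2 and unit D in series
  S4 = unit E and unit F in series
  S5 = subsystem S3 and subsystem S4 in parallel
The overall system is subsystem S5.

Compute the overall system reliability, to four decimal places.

Series (B and C): 0.905000 × 0.862000 = 0.780110
Parallel (A and [0.780110]): 1 − (1 − 0.942000)(1 − 0.780110) = 0.987246
Series ([0.987246] and D): 0.987246 × 0.927000 = 0.915177
Series (E and F): 0.760000 × 0.854000 = 0.649040
Parallel ([0.915177] and [0.649040]): 1 − (1 − 0.915177)(1 − 0.649040) = 0.9702

0.9702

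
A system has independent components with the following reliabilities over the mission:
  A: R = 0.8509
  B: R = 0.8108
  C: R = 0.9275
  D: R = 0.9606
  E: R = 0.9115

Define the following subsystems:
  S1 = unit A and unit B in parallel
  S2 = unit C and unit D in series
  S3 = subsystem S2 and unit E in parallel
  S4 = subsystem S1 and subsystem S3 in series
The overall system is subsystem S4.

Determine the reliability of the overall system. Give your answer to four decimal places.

Parallel (A and B): 1 − (1 − 0.850900)(1 − 0.810800) = 0.971790
Series (C and D): 0.927500 × 0.960600 = 0.890957
Parallel ([0.890957] and E): 1 − (1 − 0.890957)(1 − 0.911500) = 0.990350
Series ([0.971790] and [0.990350]): 0.971790 × 0.990350 = 0.9624

0.9624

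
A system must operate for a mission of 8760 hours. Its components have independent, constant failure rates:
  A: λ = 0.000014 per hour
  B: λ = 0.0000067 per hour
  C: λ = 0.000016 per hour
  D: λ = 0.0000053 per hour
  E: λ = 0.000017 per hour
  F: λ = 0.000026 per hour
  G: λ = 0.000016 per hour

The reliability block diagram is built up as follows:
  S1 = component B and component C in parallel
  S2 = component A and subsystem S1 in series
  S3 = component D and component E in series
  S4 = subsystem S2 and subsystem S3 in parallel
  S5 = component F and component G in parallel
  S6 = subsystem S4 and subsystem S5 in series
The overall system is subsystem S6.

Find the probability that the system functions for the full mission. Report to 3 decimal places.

R(A) = exp(−0.000014 × 8760) = 0.88458
R(B) = exp(−0.0000067 × 8760) = 0.94300
R(C) = exp(−0.000016 × 8760) = 0.86922
R(D) = exp(−0.0000053 × 8760) = 0.95463
R(E) = exp(−0.000017 × 8760) = 0.86164
R(F) = exp(−0.000026 × 8760) = 0.79632
R(G) = exp(−0.000016 × 8760) = 0.86922
Parallel (B and C): 1 − (1 − 0.94300)(1 − 0.86922) = 0.99255
Series (A and [0.99255]): 0.88458 × 0.99255 = 0.87799
Series (D and E): 0.95463 × 0.86164 = 0.82255
Parallel ([0.87799] and [0.82255]): 1 − (1 − 0.87799)(1 − 0.82255) = 0.97835
Parallel (F and G): 1 − (1 − 0.79632)(1 − 0.86922) = 0.97336
Series ([0.97835] and [0.97336]): 0.97835 × 0.97336 = 0.952

0.952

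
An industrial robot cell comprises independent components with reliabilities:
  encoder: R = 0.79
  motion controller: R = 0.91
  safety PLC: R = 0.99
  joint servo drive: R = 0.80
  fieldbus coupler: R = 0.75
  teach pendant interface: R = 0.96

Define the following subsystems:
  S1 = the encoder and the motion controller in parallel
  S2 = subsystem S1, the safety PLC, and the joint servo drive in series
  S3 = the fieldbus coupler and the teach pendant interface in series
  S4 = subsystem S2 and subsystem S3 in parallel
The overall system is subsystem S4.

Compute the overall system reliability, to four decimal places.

Parallel (encoder and motion controller): 1 − (1 − 0.790000)(1 − 0.910000) = 0.981100
Series ([0.981100], safety PLC, and joint servo drive): 0.981100 × 0.990000 × 0.800000 = 0.777031
Series (fieldbus coupler and teach pendant interface): 0.750000 × 0.960000 = 0.720000
Parallel ([0.777031] and [0.720000]): 1 − (1 − 0.777031)(1 − 0.720000) = 0.9376

0.9376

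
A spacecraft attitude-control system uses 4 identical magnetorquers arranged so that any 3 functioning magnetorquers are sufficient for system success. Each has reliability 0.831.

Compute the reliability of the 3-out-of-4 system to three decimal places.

0.865

R = Σ_{i=3}^{4} C(4,i) p^i (1−p)^{4−i} with p = 0.831
C(4,3)·0.831^3·0.169^1 = 0.38793
C(4,4)·0.831^4·0.169^0 = 0.47687
Sum = 0.865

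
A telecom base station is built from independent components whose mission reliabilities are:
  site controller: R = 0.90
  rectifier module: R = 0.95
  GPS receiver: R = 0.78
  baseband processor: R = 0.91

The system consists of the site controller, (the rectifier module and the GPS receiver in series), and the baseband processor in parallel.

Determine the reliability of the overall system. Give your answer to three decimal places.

0.998

Series (rectifier module and GPS receiver): 0.95000 × 0.78000 = 0.74100
Parallel (site controller, [0.74100], and baseband processor): 1 − (1 − 0.90000)(1 − 0.74100)(1 − 0.91000) = 0.998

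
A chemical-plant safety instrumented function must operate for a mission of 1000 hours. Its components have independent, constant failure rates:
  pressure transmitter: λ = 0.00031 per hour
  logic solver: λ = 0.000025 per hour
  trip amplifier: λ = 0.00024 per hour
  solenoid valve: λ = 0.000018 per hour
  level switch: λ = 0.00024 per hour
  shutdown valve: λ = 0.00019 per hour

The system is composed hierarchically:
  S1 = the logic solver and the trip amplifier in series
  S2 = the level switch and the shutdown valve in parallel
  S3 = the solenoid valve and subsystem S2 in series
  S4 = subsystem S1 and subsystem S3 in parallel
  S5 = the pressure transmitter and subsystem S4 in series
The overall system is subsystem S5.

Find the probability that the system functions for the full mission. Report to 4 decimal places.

0.7242

R(pressure transmitter) = exp(−0.00031 × 1000) = 0.733447
R(logic solver) = exp(−0.000025 × 1000) = 0.975310
R(trip amplifier) = exp(−0.00024 × 1000) = 0.786628
R(solenoid valve) = exp(−0.000018 × 1000) = 0.982161
R(level switch) = exp(−0.00024 × 1000) = 0.786628
R(shutdown valve) = exp(−0.00019 × 1000) = 0.826959
Series (logic solver and trip amplifier): 0.975310 × 0.786628 = 0.767206
Parallel (level switch and shutdown valve): 1 − (1 − 0.786628)(1 − 0.826959) = 0.963078
Series (solenoid valve and [0.963078]): 0.982161 × 0.963078 = 0.945898
Parallel ([0.767206] and [0.945898]): 1 − (1 − 0.767206)(1 − 0.945898) = 0.987405
Series (pressure transmitter and [0.987405]): 0.733447 × 0.987405 = 0.7242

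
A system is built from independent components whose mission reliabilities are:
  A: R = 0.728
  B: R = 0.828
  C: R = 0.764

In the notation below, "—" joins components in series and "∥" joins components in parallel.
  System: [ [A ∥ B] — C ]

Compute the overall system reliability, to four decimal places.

Parallel (A and B): 1 − (1 − 0.728000)(1 − 0.828000) = 0.953216
Series ([0.953216] and C): 0.953216 × 0.764000 = 0.7283

0.7283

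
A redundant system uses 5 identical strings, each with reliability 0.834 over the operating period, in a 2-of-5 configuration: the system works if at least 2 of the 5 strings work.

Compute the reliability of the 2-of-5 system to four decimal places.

0.9967

R = Σ_{i=2}^{5} C(5,i) p^i (1−p)^{5−i} with p = 0.834
C(5,2)·0.834^2·0.166^3 = 0.031817
C(5,3)·0.834^3·0.166^2 = 0.159851
C(5,4)·0.834^4·0.166^1 = 0.401552
C(5,5)·0.834^5·0.166^0 = 0.403488
Sum = 0.9967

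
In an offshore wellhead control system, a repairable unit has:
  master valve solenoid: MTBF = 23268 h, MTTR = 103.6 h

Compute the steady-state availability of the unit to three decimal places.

0.996

A(master valve solenoid) = MTBF/(MTBF+MTTR) = 23268/(23268+103.6) = 0.996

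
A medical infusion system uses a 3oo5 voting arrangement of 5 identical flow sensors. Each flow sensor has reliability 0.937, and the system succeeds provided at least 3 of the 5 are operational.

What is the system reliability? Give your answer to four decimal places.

0.9977

R = Σ_{i=3}^{5} C(5,i) p^i (1−p)^{5−i} with p = 0.937
C(5,3)·0.937^3·0.063^2 = 0.032651
C(5,4)·0.937^4·0.063^1 = 0.242811
C(5,5)·0.937^5·0.063^0 = 0.722267
Sum = 0.9977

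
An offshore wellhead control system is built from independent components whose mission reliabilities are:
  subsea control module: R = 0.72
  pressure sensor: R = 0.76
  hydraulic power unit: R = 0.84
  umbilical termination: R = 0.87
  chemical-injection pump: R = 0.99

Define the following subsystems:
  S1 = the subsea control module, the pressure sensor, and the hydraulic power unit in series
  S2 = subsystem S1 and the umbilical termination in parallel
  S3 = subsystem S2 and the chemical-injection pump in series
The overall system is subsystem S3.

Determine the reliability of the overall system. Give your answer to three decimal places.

0.920

Series (subsea control module, pressure sensor, and hydraulic power unit): 0.72000 × 0.76000 × 0.84000 = 0.45965
Parallel ([0.45965] and umbilical termination): 1 − (1 − 0.45965)(1 − 0.87000) = 0.92975
Series ([0.92975] and chemical-injection pump): 0.92975 × 0.99000 = 0.920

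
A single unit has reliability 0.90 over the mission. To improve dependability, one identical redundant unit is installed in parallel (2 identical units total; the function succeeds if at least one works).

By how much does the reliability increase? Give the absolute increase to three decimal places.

0.090

R_before = 0.90
R_after = 1 − (1 − 0.90)^2 = 0.990
ΔR = 0.990 − 0.90 = 0.090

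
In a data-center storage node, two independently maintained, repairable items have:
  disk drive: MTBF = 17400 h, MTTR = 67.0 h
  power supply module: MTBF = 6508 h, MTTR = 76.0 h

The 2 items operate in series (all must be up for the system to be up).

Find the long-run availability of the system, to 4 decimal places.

0.9847

A(disk drive) = MTBF/(MTBF+MTTR) = 17400/(17400+67.0) = 0.996164
A(power supply module) = MTBF/(MTBF+MTTR) = 6508/(6508+76.0) = 0.988457
Series availability: 0.996164 × 0.988457 = 0.9847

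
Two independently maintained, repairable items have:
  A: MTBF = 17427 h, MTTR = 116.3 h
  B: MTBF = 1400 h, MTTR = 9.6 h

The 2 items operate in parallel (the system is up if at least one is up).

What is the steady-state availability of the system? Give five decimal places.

A(A) = MTBF/(MTBF+MTTR) = 17427/(17427+116.3) = 0.993371
A(B) = MTBF/(MTBF+MTTR) = 1400/(1400+9.6) = 0.993190
Parallel availability: 1 − (1 − 0.993371)(1 − 0.993190) = 0.99995

0.99995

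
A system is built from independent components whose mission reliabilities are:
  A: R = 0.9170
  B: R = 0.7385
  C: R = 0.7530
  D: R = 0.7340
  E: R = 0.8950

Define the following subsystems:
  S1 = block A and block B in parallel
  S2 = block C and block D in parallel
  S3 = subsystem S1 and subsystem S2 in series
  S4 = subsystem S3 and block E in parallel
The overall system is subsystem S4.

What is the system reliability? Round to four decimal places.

0.9910

Parallel (A and B): 1 − (1 − 0.917000)(1 − 0.738500) = 0.978296
Parallel (C and D): 1 − (1 − 0.753000)(1 − 0.734000) = 0.934298
Series ([0.978296] and [0.934298]): 0.978296 × 0.934298 = 0.914020
Parallel ([0.914020] and E): 1 − (1 − 0.914020)(1 − 0.895000) = 0.9910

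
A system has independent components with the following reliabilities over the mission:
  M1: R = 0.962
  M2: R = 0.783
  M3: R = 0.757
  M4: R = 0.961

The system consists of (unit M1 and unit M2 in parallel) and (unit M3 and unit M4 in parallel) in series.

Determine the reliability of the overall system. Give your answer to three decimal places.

Parallel (M1 and M2): 1 − (1 − 0.96200)(1 − 0.78300) = 0.99175
Parallel (M3 and M4): 1 − (1 − 0.75700)(1 − 0.96100) = 0.99052
Series ([0.99175] and [0.99052]): 0.99175 × 0.99052 = 0.982

0.982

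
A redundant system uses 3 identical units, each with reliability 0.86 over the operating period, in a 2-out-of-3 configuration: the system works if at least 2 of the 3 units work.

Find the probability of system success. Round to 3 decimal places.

R = Σ_{i=2}^{3} C(3,i) p^i (1−p)^{3−i} with p = 0.86
C(3,2)·0.86^2·0.14^1 = 0.31063
C(3,3)·0.86^3·0.14^0 = 0.63606
Sum = 0.947

0.947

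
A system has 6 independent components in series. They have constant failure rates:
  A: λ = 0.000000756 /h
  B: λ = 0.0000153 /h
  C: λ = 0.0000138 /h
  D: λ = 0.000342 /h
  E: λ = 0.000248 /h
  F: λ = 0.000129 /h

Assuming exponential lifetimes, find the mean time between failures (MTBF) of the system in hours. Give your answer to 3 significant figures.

Series of exponential components: λ_sys = Σ λ_i
λ_sys = 0.000000756 + 0.0000153 + 0.0000138 + 0.000342 + 0.000248 + 0.000129 = 7.4886e-04 /h
MTBF = 1 / λ_sys = 1340 h

1340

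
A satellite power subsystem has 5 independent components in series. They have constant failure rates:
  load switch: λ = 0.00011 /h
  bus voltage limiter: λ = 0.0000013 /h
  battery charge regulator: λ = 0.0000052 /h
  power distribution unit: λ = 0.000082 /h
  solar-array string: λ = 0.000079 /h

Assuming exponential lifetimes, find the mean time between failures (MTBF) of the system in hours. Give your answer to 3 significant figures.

3600

Series of exponential components: λ_sys = Σ λ_i
λ_sys = 0.00011 + 0.0000013 + 0.0000052 + 0.000082 + 0.000079 = 2.7750e-04 /h
MTBF = 1 / λ_sys = 3600 h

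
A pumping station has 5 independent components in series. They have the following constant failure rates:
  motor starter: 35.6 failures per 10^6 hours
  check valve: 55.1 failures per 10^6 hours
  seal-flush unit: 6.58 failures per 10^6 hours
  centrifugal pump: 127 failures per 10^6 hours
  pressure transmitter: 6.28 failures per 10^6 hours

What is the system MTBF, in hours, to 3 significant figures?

4340

Series of exponential components: λ_sys = Σ λ_i
λ_sys = 0.0000356 + 0.0000551 + 0.00000658 + 0.000127 + 0.00000628 = 2.3056e-04 /h
MTBF = 1 / λ_sys = 4340 h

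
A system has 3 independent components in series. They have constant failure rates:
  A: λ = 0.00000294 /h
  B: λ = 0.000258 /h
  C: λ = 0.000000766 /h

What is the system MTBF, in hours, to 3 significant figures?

3820

Series of exponential components: λ_sys = Σ λ_i
λ_sys = 0.00000294 + 0.000258 + 0.000000766 = 2.6171e-04 /h
MTBF = 1 / λ_sys = 3820 h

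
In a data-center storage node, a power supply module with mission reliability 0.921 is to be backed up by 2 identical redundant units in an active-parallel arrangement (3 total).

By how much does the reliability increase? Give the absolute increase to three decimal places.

0.079

R_before = 0.921
R_after = 1 − (1 − 0.921)^3 = 1.000
ΔR = 1.000 − 0.921 = 0.079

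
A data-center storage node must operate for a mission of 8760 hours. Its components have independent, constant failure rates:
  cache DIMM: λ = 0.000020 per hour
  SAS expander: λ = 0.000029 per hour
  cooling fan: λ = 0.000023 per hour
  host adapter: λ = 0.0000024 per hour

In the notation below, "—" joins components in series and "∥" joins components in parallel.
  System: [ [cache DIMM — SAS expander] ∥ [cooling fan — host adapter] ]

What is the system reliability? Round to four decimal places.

0.9304

R(cache DIMM) = exp(−0.000020 × 8760) = 0.839289
R(SAS expander) = exp(−0.000029 × 8760) = 0.775661
R(cooling fan) = exp(−0.000023 × 8760) = 0.817520
R(host adapter) = exp(−0.0000024 × 8760) = 0.979195
Series (cache DIMM and SAS expander): 0.839289 × 0.775661 = 0.651004
Series (cooling fan and host adapter): 0.817520 × 0.979195 = 0.800511
Parallel ([0.651004] and [0.800511]): 1 − (1 − 0.651004)(1 − 0.800511) = 0.9304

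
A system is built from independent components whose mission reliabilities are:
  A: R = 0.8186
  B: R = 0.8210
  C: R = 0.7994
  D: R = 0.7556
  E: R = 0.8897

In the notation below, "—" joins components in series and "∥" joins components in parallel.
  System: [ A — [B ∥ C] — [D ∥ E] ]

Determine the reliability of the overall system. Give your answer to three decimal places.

0.768

Parallel (B and C): 1 − (1 − 0.82100)(1 − 0.79940) = 0.96409
Parallel (D and E): 1 − (1 − 0.75560)(1 − 0.88970) = 0.97304
Series (A, [0.96409], and [0.97304]): 0.81860 × 0.96409 × 0.97304 = 0.768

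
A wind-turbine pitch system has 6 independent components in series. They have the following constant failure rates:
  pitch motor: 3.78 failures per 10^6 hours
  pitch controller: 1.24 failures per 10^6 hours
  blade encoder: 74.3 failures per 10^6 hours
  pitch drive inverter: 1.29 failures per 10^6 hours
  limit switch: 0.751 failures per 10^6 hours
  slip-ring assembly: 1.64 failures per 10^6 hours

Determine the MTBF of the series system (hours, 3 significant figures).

Series of exponential components: λ_sys = Σ λ_i
λ_sys = 0.00000378 + 0.00000124 + 0.0000743 + 0.00000129 + 0.000000751 + 0.00000164 = 8.3001e-05 /h
MTBF = 1 / λ_sys = 12000 h

12000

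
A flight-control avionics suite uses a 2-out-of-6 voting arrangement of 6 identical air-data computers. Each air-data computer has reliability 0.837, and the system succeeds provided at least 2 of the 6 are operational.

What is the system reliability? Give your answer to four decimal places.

R = Σ_{i=2}^{6} C(6,i) p^i (1−p)^{6−i} with p = 0.837
C(6,2)·0.837^2·0.163^4 = 0.007418
C(6,3)·0.837^3·0.163^3 = 0.050789
C(6,4)·0.837^4·0.163^2 = 0.195600
C(6,5)·0.837^5·0.163^1 = 0.401759
C(6,6)·0.837^6·0.163^0 = 0.343837
Sum = 0.9994

0.9994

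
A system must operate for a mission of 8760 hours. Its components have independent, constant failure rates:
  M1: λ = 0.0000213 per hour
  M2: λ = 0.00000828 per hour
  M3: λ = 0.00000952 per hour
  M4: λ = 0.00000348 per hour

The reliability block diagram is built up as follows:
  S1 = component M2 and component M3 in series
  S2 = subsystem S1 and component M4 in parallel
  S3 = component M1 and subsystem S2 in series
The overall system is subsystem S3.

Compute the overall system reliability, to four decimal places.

R(M1) = exp(−0.0000213 × 8760) = 0.829786
R(M2) = exp(−0.00000828 × 8760) = 0.930035
R(M3) = exp(−0.00000952 × 8760) = 0.919987
R(M4) = exp(−0.00000348 × 8760) = 0.969975
Series (M2 and M3): 0.930035 × 0.919987 = 0.855620
Parallel ([0.855620] and M4): 1 − (1 − 0.855620)(1 − 0.969975) = 0.995665
Series (M1 and [0.995665]): 0.829786 × 0.995665 = 0.8262

0.8262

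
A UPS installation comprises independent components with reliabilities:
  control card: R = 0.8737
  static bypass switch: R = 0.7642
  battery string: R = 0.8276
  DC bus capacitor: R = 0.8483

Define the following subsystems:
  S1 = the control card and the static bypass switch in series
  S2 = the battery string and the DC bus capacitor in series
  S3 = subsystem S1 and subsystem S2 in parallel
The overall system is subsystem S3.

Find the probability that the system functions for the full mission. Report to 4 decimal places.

0.9010

Series (control card and static bypass switch): 0.873700 × 0.764200 = 0.667682
Series (battery string and DC bus capacitor): 0.827600 × 0.848300 = 0.702053
Parallel ([0.667682] and [0.702053]): 1 − (1 − 0.667682)(1 − 0.702053) = 0.9010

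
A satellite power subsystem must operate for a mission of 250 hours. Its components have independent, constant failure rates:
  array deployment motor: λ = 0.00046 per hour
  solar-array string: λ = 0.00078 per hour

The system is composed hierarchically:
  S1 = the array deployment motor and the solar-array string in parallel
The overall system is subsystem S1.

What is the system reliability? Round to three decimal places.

R(array deployment motor) = exp(−0.00046 × 250) = 0.89137
R(solar-array string) = exp(−0.00078 × 250) = 0.82283
Parallel (array deployment motor and solar-array string): 1 − (1 − 0.89137)(1 − 0.82283) = 0.981

0.981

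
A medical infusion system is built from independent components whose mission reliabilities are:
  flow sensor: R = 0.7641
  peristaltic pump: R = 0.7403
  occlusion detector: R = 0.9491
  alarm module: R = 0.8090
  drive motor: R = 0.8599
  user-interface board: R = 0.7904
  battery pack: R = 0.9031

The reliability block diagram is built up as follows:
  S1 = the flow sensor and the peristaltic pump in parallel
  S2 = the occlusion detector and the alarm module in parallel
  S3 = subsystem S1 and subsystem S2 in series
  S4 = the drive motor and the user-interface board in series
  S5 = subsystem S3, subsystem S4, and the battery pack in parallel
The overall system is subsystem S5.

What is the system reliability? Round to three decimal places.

Parallel (flow sensor and peristaltic pump): 1 − (1 − 0.76410)(1 − 0.74030) = 0.93874
Parallel (occlusion detector and alarm module): 1 − (1 − 0.94910)(1 − 0.80900) = 0.99028
Series ([0.93874] and [0.99028]): 0.93874 × 0.99028 = 0.92962
Series (drive motor and user-interface board): 0.85990 × 0.79040 = 0.67966
Parallel ([0.92962], [0.67966], and battery pack): 1 − (1 − 0.92962)(1 − 0.67966)(1 − 0.90310) = 0.998

0.998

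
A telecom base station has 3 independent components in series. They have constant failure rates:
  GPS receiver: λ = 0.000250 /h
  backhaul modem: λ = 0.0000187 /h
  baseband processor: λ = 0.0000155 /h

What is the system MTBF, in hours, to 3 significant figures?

3520

Series of exponential components: λ_sys = Σ λ_i
λ_sys = 0.000250 + 0.0000187 + 0.0000155 = 2.8420e-04 /h
MTBF = 1 / λ_sys = 3520 h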